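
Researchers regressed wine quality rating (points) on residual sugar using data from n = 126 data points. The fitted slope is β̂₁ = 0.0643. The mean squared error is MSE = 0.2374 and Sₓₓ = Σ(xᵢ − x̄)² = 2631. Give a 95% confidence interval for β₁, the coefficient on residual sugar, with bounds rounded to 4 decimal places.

SE(β̂₁) = √(MSE/Sₓₓ) = √(0.2374/2631) = 0.00949904.
df = n − 2 = 124.
t* = t_{0.025, 124} = 1.97928.
Margin = t* × SE = 1.97928 × 0.00949904 = 0.018801.
CI: 0.0643 ± 0.018801 → (0.0455, 0.0831).
With 95% confidence, each one-unit increase in residual sugar is associated with a change of between 0.0455 and 0.0831 points in wine quality rating.

(0.0455, 0.0831)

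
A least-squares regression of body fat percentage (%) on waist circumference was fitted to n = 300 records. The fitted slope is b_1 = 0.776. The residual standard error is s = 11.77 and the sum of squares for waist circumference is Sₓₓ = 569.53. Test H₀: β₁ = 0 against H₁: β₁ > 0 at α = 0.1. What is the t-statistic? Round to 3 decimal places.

t = 1.573

SE(b_1) = s/√Sₓₓ = 11.77/√569.53 = 0.493194.
t = 0.776 / 0.493194 = 1.573.
df = n − 2 = 298.
One-sided p ≈ 0.0583, which is < 0.1, so reject H₀.
There is evidence that the true slope on waist circumference is positive.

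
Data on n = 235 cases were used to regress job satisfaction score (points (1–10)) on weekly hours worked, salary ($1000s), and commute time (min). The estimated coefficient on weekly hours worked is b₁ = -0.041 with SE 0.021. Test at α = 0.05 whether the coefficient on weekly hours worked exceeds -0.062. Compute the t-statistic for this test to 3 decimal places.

t = 1.000

H₀: β₁ = -0.062 vs H₁: β₁ > -0.062.
t = (b₁ − β₁⁰)/SE = (-0.041 − (-0.062)) / 0.021 = 1.000.
df = n − k − 1 = 235 − 3 − 1 = 231.
One-sided p ≈ 0.1592, which is ≥ 0.05, so fail to reject H₀.
The data do not give significant evidence that the true slope on weekly hours worked exceeds -0.062 points (1–10) per unit, holding the other predictors fixed.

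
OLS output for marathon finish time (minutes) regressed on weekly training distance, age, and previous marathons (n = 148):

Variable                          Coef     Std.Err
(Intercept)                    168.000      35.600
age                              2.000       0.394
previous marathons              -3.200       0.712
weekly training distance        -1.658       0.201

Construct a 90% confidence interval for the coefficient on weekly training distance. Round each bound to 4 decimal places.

(-1.9908, -1.3252)

Read off: b = -1.658, SE = 0.201 for weekly training distance.
df = n − k − 1 = 148 − 3 − 1 = 144.
t* = t_{0.05, 144} = 1.655504.
Margin = t* × SE = 1.655504 × 0.201 = 0.332756.
CI: -1.658 ± 0.332756 → (-1.9908, -1.3252).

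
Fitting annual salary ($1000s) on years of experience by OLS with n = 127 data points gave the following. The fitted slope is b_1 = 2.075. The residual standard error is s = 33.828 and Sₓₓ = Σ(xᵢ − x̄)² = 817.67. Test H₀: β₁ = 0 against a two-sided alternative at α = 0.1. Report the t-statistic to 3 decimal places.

SE(b_1) = s/√Sₓₓ = 33.828/√817.67 = 1.18301.
t = 2.075 / 1.18301 = 1.754.
df = n − 2 = 125.
Two-sided p ≈ 0.0819, which is < 0.1, so reject H₀.
There is evidence that years of experience is associated with annual salary.

t = 1.754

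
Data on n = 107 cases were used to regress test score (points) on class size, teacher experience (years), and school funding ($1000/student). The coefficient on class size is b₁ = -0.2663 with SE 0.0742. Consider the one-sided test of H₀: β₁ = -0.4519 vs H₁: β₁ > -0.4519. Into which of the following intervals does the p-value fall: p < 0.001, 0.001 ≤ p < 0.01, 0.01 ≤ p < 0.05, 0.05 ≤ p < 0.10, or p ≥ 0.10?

0.001 ≤ p < 0.01

t = (-0.2663 − (-0.4519)) / 0.0742 = 2.501.
df = n − k − 1 = 107 − 3 − 1 = 103.
One-sided p = P(T_{103} > t) ≈ 0.0070.
So 0.001 ≤ p < 0.01.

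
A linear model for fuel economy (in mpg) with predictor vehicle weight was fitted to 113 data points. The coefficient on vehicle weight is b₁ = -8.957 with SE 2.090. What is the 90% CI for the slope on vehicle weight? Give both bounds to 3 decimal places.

(-12.424, -5.490)

df = n − 2 = 113 − 2 = 111.
t* = t_{0.05, 111} = 1.658697.
Margin = t* × SE = 1.658697 × 2.090 = 3.46668.
CI: -8.957 ± 3.46668 → (-12.424, -5.490).
With 90% confidence, each one-unit increase in vehicle weight is associated with a change of between -12.424 and -5.490 mpg in fuel economy.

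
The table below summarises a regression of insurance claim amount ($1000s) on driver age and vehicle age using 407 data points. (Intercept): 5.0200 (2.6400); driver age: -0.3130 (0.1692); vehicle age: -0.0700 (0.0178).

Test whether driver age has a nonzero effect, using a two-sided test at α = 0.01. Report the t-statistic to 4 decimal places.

t = -1.8499

Read off: b = -0.3130, SE = 0.1692 for driver age.
H₀: β₁ = 0 vs H₁: β₁ ≠ 0.
t = -0.3130 / 0.1692 = -1.8499.
df = n − k − 1 = 407 − 2 − 1 = 404.
Two-sided p ≈ 0.0651, which is ≥ 0.01, so fail to reject H₀.
The data do not give significant evidence of an association between driver age and insurance claim amount, after adjusting for the other predictors.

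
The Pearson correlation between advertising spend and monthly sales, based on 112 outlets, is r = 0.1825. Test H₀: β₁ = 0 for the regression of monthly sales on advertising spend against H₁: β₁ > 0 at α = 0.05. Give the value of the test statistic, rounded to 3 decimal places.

t = 1.947

t = r·√(n − 2)/√(1 − r²) = 0.1825·√110/√0.966694 = 1.947.
df = n − 2 = 110.
One-sided p ≈ 0.0271, which is < 0.05, so reject H₀.
There is evidence of a linear association between advertising spend and monthly sales.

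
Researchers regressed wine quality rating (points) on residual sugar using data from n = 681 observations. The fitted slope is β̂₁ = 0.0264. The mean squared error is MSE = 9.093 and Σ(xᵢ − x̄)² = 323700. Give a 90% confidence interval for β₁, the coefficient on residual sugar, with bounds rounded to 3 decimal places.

(0.018, 0.035)

SE(β̂₁) = √(MSE/Sₓₓ) = √(9.093/323700) = 0.00530008.
df = n − 2 = 679.
t* = t_{0.05, 679} = 1.647101.
Margin = t* × SE = 1.647101 × 0.00530008 = 0.00873.
CI: 0.0264 ± 0.00873 → (0.018, 0.035).
With 90% confidence, each one-unit increase in residual sugar is associated with a change of between 0.018 and 0.035 points in wine quality rating.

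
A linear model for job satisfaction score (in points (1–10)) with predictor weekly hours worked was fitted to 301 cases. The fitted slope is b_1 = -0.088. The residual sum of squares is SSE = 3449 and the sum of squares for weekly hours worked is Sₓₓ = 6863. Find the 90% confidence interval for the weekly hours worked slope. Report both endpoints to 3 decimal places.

(-0.156, -0.020)

MSE = SSE/(n − 2) = 3449/299 = 11.5351.
SE(b_1) = √(MSE/Sₓₓ) = √(11.5351/6863) = 0.0409972.
df = n − 2 = 299.
t* = t_{0.05, 299} = 1.649966.
Margin = t* × SE = 1.649966 × 0.0409972 = 0.06764.
CI: -0.088 ± 0.06764 → (-0.156, -0.020).
With 90% confidence, each one-unit increase in weekly hours worked is associated with a change of between -0.156 and -0.020 points (1–10) in job satisfaction score.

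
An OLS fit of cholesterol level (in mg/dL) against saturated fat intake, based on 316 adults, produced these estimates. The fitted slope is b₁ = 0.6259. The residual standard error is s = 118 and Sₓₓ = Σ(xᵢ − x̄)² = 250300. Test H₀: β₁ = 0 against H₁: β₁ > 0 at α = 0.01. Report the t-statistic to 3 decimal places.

SE(b₁) = s/√Sₓₓ = 118/√250300 = 0.235859.
t = 0.6259 / 0.235859 = 2.654.
df = n − 2 = 314.
One-sided p ≈ 0.0042, which is < 0.01, so reject H₀.
There is evidence that the true slope on saturated fat intake is positive.

t = 2.654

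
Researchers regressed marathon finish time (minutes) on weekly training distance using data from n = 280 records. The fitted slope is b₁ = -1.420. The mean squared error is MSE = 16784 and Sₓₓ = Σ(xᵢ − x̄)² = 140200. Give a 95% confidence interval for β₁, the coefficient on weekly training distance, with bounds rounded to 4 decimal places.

SE(b₁) = √(MSE/Sₓₓ) = √(16784/140200) = 0.345998.
df = n − 2 = 278.
t* = t_{0.025, 278} = 1.968534.
Margin = t* × SE = 1.968534 × 0.345998 = 0.681109.
CI: -1.420 ± 0.681109 → (-2.1011, -0.7389).
With 95% confidence, each one-unit increase in weekly training distance is associated with a change of between -2.1011 and -0.7389 minutes in marathon finish time.

(-2.1011, -0.7389)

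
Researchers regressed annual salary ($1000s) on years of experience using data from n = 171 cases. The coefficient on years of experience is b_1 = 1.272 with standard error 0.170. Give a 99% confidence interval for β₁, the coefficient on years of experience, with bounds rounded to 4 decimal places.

(0.8291, 1.7149)

df = n − 2 = 171 − 2 = 169.
t* = t_{0.005, 169} = 2.605233.
Margin = t* × SE = 2.605233 × 0.170 = 0.442890.
CI: 1.272 ± 0.442890 → (0.8291, 1.7149).
With 99% confidence, each one-unit increase in years of experience is associated with a change of between 0.8291 and 1.7149 $1000s in annual salary.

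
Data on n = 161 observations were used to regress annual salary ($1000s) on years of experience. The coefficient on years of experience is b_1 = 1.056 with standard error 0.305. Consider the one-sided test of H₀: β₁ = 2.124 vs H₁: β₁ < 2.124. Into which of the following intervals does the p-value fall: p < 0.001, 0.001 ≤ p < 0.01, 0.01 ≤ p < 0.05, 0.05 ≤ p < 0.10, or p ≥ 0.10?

p < 0.001

t = (1.056 − 2.124) / 0.305 = -3.502.
df = n − 2 = 161 − 2 = 159.
One-sided p = P(T_{159} < t) ≈ 0.0003.
So p < 0.001.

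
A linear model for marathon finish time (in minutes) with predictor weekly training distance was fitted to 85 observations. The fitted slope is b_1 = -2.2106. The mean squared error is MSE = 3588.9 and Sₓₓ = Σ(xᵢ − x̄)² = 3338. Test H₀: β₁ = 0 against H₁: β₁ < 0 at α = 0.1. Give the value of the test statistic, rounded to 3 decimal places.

SE(b_1) = √(MSE/Sₓₓ) = √(3588.9/3338) = 1.0369.
t = -2.2106 / 1.0369 = -2.132.
df = n − 2 = 83.
One-sided p ≈ 0.0180, which is < 0.1, so reject H₀.
There is evidence that the true slope on weekly training distance is negative.

t = -2.132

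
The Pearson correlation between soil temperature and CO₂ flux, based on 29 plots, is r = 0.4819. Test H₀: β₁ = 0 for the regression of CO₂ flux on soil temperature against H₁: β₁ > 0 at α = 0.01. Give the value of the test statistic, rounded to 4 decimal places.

t = r·√(n − 2)/√(1 − r²) = 0.4819·√27/√0.767772 = 2.8577.
df = n − 2 = 27.
One-sided p ≈ 0.0041, which is < 0.01, so reject H₀.
There is evidence of a linear association between soil temperature and CO₂ flux.

t = 2.8577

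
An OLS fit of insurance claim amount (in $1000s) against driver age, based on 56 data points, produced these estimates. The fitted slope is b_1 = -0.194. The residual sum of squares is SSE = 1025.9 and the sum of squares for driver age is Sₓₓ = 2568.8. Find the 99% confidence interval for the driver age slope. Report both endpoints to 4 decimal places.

MSE = SSE/(n − 2) = 1025.9/54 = 18.9981.
SE(b_1) = √(MSE/Sₓₓ) = √(18.9981/2568.8) = 0.0859984.
df = n − 2 = 54.
t* = t_{0.005, 54} = 2.669985.
Margin = t* × SE = 2.669985 × 0.0859984 = 0.229614.
CI: -0.194 ± 0.229614 → (-0.4236, 0.0356).
With 99% confidence, each one-unit increase in driver age is associated with a change of between -0.4236 and 0.0356 $1000s in insurance claim amount.

(-0.4236, 0.0356)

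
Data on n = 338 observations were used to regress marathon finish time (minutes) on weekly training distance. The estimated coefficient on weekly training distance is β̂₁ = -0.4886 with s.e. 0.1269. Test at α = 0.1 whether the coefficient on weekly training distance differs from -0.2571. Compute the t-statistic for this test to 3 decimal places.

t = -1.824

H₀: β₁ = -0.2571 vs H₁: β₁ ≠ -0.2571.
t = (β̂₁ − β₁⁰)/SE = (-0.4886 − (-0.2571)) / 0.1269 = -1.824.
df = n − 2 = 338 − 2 = 336.
Two-sided p ≈ 0.0690, which is < 0.1, so reject H₀.
There is evidence that the true slope on weekly training distance differs from -0.2571 minutes per unit.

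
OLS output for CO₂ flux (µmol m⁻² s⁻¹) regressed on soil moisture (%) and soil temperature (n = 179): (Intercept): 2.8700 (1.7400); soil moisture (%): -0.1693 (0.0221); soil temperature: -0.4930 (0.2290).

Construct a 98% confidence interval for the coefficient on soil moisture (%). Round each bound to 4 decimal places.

Read off: b = -0.1693, SE = 0.0221 for soil moisture (%).
df = n − k − 1 = 179 − 2 − 1 = 176.
t* = t_{0.01, 176} = 2.347722.
Margin = t* × SE = 2.347722 × 0.0221 = 0.051885.
CI: -0.1693 ± 0.051885 → (-0.2212, -0.1174).

(-0.2212, -0.1174)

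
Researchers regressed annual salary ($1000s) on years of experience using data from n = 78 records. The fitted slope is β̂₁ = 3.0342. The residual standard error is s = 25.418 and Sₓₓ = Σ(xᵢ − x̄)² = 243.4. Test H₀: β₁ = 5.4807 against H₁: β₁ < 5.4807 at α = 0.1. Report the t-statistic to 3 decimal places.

t = -1.502

SE(β̂₁) = s/√Sₓₓ = 25.418/√243.4 = 1.62923.
t = (3.0342 − 5.4807) / 1.62923 = -1.502.
df = n − 2 = 76.
One-sided p ≈ 0.0687, which is < 0.1, so reject H₀.
There is evidence that the true slope on years of experience is below 5.4807 $1000s per unit.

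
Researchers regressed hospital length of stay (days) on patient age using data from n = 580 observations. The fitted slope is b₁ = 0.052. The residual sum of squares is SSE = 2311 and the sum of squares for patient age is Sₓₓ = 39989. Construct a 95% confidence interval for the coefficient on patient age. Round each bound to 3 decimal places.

MSE = SSE/(n − 2) = 2311/578 = 3.99827.
SE(b₁) = √(MSE/Sₓₓ) = √(3.99827/39989) = 0.00999921.
df = n − 2 = 578.
t* = t_{0.025, 578} = 1.964077.
Margin = t* × SE = 1.964077 × 0.00999921 = 0.01964.
CI: 0.052 ± 0.01964 → (0.032, 0.072).
With 95% confidence, each one-unit increase in patient age is associated with a change of between 0.032 and 0.072 days in hospital length of stay.

(0.032, 0.072)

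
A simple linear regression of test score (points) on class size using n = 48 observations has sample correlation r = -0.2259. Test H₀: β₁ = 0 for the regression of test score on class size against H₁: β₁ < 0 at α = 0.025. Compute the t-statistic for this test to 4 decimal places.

t = -1.5728

t = r·√(n − 2)/√(1 − r²) = -0.2259·√46/√0.948969 = -1.5728.
df = n − 2 = 46.
One-sided p ≈ 0.0613, which is ≥ 0.025, so fail to reject H₀.
The data do not give significant evidence of a linear association between class size and test score.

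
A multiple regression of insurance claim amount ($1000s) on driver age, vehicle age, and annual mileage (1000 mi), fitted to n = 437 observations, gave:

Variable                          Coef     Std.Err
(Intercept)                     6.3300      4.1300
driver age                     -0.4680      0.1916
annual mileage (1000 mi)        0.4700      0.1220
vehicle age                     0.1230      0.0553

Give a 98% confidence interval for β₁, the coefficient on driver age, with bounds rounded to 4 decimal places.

Read off: b = -0.4680, SE = 0.1916 for driver age.
df = n − k − 1 = 437 − 3 − 1 = 433.
t* = t_{0.01, 433} = 2.334991.
Margin = t* × SE = 2.334991 × 0.1916 = 0.447384.
CI: -0.4680 ± 0.447384 → (-0.9154, -0.0206).

(-0.9154, -0.0206)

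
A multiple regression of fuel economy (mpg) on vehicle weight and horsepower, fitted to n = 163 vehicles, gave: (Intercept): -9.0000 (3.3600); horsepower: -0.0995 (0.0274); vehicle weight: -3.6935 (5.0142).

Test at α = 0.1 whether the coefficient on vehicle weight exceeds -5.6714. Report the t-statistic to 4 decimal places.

Read off: b = -3.6935, SE = 5.0142 for vehicle weight.
H₀: β₁ = -5.6714 vs H₁: β₁ > -5.6714.
t = (-3.6935 − (-5.6714)) / 5.0142 = 0.3945.
df = n − k − 1 = 163 − 2 − 1 = 160.
One-sided p ≈ 0.3469, which is ≥ 0.1, so fail to reject H₀.
The data do not give significant evidence that the true slope on vehicle weight exceeds -5.6714 mpg per unit, holding the other predictors fixed.

t = 0.3945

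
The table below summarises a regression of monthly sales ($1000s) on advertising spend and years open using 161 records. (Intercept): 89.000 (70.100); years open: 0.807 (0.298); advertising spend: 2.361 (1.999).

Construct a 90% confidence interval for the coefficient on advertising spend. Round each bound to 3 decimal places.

Read off: b = 2.361, SE = 1.999 for advertising spend.
df = n − k − 1 = 161 − 2 − 1 = 158.
t* = t_{0.05, 158} = 1.654555.
Margin = t* × SE = 1.654555 × 1.999 = 3.30746.
CI: 2.361 ± 3.30746 → (-0.946, 5.668).

(-0.946, 5.668)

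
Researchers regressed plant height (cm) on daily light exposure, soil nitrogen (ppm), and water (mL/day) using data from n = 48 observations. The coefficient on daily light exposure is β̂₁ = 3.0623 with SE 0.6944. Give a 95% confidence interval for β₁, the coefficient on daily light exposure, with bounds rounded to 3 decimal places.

df = n − k − 1 = 48 − 3 − 1 = 44.
t* = t_{0.025, 44} = 2.015368.
Margin = t* × SE = 2.015368 × 0.6944 = 1.39947.
CI: 3.0623 ± 1.39947 → (1.663, 4.462).
With 95% confidence, each one-unit increase in daily light exposure is associated with a change of between 1.663 and 4.462 cm in plant height, holding the other predictors fixed.

(1.663, 4.462)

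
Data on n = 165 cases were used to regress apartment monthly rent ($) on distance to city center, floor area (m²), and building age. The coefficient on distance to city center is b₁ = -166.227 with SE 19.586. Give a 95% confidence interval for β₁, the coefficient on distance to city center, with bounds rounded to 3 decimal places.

df = n − k − 1 = 165 − 3 − 1 = 161.
t* = t_{0.025, 161} = 1.974808.
Margin = t* × SE = 1.974808 × 19.586 = 38.67859.
CI: -166.227 ± 38.67859 → (-204.906, -127.548).
With 95% confidence, each one-unit increase in distance to city center is associated with a change of between -204.906 and -127.548 $ in apartment monthly rent, holding the other predictors fixed.

(-204.906, -127.548)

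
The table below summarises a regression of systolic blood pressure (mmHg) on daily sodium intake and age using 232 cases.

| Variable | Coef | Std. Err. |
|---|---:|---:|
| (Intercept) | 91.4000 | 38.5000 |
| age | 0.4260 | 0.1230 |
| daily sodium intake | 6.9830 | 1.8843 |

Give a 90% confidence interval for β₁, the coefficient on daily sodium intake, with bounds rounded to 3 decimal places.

(3.871, 10.095)

Read off: b = 6.9830, SE = 1.8843 for daily sodium intake.
df = n − k − 1 = 232 − 2 − 1 = 229.
t* = t_{0.05, 229} = 1.651535.
Margin = t* × SE = 1.651535 × 1.8843 = 3.11199.
CI: 6.9830 ± 3.11199 → (3.871, 10.095).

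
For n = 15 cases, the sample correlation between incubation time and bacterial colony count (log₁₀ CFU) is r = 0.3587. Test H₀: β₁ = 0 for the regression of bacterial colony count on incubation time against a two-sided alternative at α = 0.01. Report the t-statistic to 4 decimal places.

t = 1.3855

t = r·√(n − 2)/√(1 − r²) = 0.3587·√13/√0.871334 = 1.3855.
df = n − 2 = 13.
Two-sided p ≈ 0.1892, which is ≥ 0.01, so fail to reject H₀.
The data do not give significant evidence of a linear association between incubation time and bacterial colony count.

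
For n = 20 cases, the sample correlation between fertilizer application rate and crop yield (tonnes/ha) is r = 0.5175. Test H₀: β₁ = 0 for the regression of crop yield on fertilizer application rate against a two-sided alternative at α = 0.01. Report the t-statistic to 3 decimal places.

t = 2.566

t = r·√(n − 2)/√(1 − r²) = 0.5175·√18/√0.732194 = 2.566.
df = n − 2 = 18.
Two-sided p ≈ 0.0194, which is ≥ 0.01, so fail to reject H₀.
The data do not give significant evidence of a linear association between fertilizer application rate and crop yield.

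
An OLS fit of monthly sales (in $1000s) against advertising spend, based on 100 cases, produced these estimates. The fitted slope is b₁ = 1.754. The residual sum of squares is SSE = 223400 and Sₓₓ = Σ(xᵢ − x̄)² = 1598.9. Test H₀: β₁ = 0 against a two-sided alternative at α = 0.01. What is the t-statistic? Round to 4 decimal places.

t = 1.4690

MSE = SSE/(n − 2) = 223400/98 = 2279.59.
SE(b₁) = √(MSE/Sₓₓ) = √(2279.59/1598.9) = 1.19404.
t = 1.754 / 1.19404 = 1.4690.
df = n − 2 = 98.
Two-sided p ≈ 0.1450, which is ≥ 0.01, so fail to reject H₀.
The data do not give significant evidence of an association between advertising spend and monthly sales.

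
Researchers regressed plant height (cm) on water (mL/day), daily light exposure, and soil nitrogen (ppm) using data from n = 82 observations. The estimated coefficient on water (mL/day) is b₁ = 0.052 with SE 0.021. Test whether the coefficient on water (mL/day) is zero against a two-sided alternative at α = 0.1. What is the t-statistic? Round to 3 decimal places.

t = 2.476

H₀: β₁ = 0 vs H₁: β₁ ≠ 0.
t = (b₁ − β₁⁰)/SE = 0.052 / 0.021 = 2.476.
df = n − k − 1 = 82 − 3 − 1 = 78.
Two-sided p ≈ 0.0154, which is < 0.1, so reject H₀.
There is evidence that water (mL/day) is associated with plant height, holding the other predictors fixed.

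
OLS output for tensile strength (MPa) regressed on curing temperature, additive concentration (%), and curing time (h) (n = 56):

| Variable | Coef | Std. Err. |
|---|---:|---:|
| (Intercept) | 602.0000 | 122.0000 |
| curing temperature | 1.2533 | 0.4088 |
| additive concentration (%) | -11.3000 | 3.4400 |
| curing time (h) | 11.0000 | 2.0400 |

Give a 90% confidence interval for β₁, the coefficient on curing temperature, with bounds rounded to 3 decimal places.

(0.569, 1.938)

Read off: b = 1.2533, SE = 0.4088 for curing temperature.
df = n − k − 1 = 56 − 3 − 1 = 52.
t* = t_{0.05, 52} = 1.674689.
Margin = t* × SE = 1.674689 × 0.4088 = 0.68461.
CI: 1.2533 ± 0.68461 → (0.569, 1.938).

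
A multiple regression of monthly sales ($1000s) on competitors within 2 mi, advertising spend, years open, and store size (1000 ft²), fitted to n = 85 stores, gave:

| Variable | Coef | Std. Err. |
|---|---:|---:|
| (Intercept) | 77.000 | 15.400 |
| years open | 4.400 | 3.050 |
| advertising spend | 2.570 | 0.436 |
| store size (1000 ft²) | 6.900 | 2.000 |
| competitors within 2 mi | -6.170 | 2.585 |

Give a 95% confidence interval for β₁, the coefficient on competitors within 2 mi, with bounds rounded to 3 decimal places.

(-11.314, -1.026)

Read off: b = -6.170, SE = 2.585 for competitors within 2 mi.
df = n − k − 1 = 85 − 4 − 1 = 80.
t* = t_{0.025, 80} = 1.990063.
Margin = t* × SE = 1.990063 × 2.585 = 5.14431.
CI: -6.170 ± 5.14431 → (-11.314, -1.026).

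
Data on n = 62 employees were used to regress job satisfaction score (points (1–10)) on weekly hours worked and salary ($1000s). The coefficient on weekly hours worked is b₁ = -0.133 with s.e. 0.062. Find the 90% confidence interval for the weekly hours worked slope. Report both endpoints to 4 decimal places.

df = n − k − 1 = 62 − 2 − 1 = 59.
t* = t_{0.05, 59} = 1.671093.
Margin = t* × SE = 1.671093 × 0.062 = 0.103608.
CI: -0.133 ± 0.103608 → (-0.2366, -0.0294).
With 90% confidence, each one-unit increase in weekly hours worked is associated with a change of between -0.2366 and -0.0294 points (1–10) in job satisfaction score, holding the other predictors fixed.

(-0.2366, -0.0294)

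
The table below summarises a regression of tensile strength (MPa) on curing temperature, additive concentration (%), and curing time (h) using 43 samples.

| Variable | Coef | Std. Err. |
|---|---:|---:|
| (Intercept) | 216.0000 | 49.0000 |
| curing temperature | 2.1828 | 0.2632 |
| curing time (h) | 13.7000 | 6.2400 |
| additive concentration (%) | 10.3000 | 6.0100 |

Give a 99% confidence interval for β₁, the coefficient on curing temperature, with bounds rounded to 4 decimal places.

Read off: b = 2.1828, SE = 0.2632 for curing temperature.
df = n − k − 1 = 43 − 3 − 1 = 39.
t* = t_{0.005, 39} = 2.707913.
Margin = t* × SE = 2.707913 × 0.2632 = 0.712723.
CI: 2.1828 ± 0.712723 → (1.4701, 2.8955).

(1.4701, 2.8955)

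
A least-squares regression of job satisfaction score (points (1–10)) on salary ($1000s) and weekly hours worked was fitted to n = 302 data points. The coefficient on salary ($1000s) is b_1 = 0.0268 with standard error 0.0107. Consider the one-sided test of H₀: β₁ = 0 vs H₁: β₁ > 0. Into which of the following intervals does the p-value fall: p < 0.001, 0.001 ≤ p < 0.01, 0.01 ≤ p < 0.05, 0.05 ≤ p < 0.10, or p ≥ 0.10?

t = 0.0268 / 0.0107 = 2.505.
df = n − k − 1 = 302 − 2 − 1 = 299.
One-sided p = P(T_{299} > t) ≈ 0.0064.
So 0.001 ≤ p < 0.01.

0.001 ≤ p < 0.01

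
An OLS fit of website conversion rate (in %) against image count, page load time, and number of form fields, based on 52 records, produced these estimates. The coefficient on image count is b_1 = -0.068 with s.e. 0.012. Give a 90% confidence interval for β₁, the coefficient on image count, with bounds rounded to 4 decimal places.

(-0.0881, -0.0479)

df = n − k − 1 = 52 − 3 − 1 = 48.
t* = t_{0.05, 48} = 1.677224.
Margin = t* × SE = 1.677224 × 0.012 = 0.020127.
CI: -0.068 ± 0.020127 → (-0.0881, -0.0479).
With 90% confidence, each one-unit increase in image count is associated with a change of between -0.0881 and -0.0479 % in website conversion rate, holding the other predictors fixed.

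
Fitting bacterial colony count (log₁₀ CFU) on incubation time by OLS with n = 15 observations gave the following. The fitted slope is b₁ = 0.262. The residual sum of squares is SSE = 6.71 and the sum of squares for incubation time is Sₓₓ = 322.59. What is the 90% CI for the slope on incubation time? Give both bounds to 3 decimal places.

MSE = SSE/(n − 2) = 6.71/13 = 0.516154.
SE(b₁) = √(MSE/Sₓₓ) = √(0.516154/322.59) = 0.0400004.
df = n − 2 = 13.
t* = t_{0.05, 13} = 1.770933.
Margin = t* × SE = 1.770933 × 0.0400004 = 0.07084.
CI: 0.262 ± 0.07084 → (0.191, 0.333).
With 90% confidence, each one-unit increase in incubation time is associated with a change of between 0.191 and 0.333 log₁₀ CFU in bacterial colony count.

(0.191, 0.333)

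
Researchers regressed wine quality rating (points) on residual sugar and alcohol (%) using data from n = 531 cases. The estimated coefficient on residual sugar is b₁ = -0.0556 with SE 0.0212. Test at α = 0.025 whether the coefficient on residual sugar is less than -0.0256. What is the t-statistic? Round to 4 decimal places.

H₀: β₁ = -0.0256 vs H₁: β₁ < -0.0256.
t = (b₁ − β₁⁰)/SE = (-0.0556 − (-0.0256)) / 0.0212 = -1.4151.
df = n − k − 1 = 531 − 2 − 1 = 528.
One-sided p ≈ 0.0788, which is ≥ 0.025, so fail to reject H₀.
The data do not give significant evidence that the true slope on residual sugar is below -0.0256 points per unit, holding the other predictors fixed.

t = -1.4151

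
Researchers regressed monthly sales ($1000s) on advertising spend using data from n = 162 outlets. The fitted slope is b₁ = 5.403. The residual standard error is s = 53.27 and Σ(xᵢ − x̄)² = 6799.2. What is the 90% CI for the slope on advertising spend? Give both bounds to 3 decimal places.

SE(b₁) = s/√Sₓₓ = 53.27/√6799.2 = 0.646032.
df = n − 2 = 160.
t* = t_{0.05, 160} = 1.654433.
Margin = t* × SE = 1.654433 × 0.646032 = 1.06882.
CI: 5.403 ± 1.06882 → (4.334, 6.472).
With 90% confidence, each one-unit increase in advertising spend is associated with a change of between 4.334 and 6.472 $1000s in monthly sales.

(4.334, 6.472)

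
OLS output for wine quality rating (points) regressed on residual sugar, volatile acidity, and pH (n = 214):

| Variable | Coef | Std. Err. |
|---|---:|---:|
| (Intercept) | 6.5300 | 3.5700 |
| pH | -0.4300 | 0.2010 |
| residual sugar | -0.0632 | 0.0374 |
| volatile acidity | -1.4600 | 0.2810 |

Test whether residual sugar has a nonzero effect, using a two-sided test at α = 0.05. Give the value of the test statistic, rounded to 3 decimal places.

Read off: b = -0.0632, SE = 0.0374 for residual sugar.
H₀: β₁ = 0 vs H₁: β₁ ≠ 0.
t = -0.0632 / 0.0374 = -1.690.
df = n − k − 1 = 214 − 3 − 1 = 210.
Two-sided p ≈ 0.0925, which is ≥ 0.05, so fail to reject H₀.
The data do not give significant evidence of an association between residual sugar and wine quality rating, after adjusting for the other predictors.

t = -1.690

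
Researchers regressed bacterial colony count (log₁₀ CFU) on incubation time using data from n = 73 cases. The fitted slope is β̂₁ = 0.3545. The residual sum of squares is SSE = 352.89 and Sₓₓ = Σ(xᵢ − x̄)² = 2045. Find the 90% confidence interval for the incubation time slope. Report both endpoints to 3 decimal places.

(0.272, 0.437)

MSE = SSE/(n − 2) = 352.89/71 = 4.97028.
SE(β̂₁) = √(MSE/Sₓₓ) = √(4.97028/2045) = 0.0492997.
df = n − 2 = 71.
t* = t_{0.05, 71} = 1.6666.
Margin = t* × SE = 1.6666 × 0.0492997 = 0.08216.
CI: 0.3545 ± 0.08216 → (0.272, 0.437).
With 90% confidence, each one-unit increase in incubation time is associated with a change of between 0.272 and 0.437 log₁₀ CFU in bacterial colony count.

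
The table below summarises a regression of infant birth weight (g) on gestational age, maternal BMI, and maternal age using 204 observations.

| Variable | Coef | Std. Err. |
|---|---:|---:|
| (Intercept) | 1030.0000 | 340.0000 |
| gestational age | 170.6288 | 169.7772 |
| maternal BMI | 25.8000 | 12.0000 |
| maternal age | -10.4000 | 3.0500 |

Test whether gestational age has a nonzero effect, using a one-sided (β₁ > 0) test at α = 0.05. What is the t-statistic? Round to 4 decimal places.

t = 1.0050

Read off: b = 170.6288, SE = 169.7772 for gestational age.
H₀: β₁ = 0 vs H₁: β₁ > 0.
t = 170.6288 / 169.7772 = 1.0050.
df = n − k − 1 = 204 − 3 − 1 = 200.
One-sided p ≈ 0.1581, which is ≥ 0.05, so fail to reject H₀.
The data do not give significant evidence that the true slope on gestational age is positive, holding the other predictors fixed.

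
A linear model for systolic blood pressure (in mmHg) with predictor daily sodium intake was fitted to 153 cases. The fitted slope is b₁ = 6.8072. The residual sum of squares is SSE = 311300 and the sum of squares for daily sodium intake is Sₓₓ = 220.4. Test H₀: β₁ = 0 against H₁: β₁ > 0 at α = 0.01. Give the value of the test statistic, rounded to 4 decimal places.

MSE = SSE/(n − 2) = 311300/151 = 2061.59.
SE(b₁) = √(MSE/Sₓₓ) = √(2061.59/220.4) = 3.05841.
t = 6.8072 / 3.05841 = 2.2257.
df = n − 2 = 151.
One-sided p ≈ 0.0138, which is ≥ 0.01, so fail to reject H₀.
The data do not give significant evidence that the true slope on daily sodium intake is positive.

t = 2.2257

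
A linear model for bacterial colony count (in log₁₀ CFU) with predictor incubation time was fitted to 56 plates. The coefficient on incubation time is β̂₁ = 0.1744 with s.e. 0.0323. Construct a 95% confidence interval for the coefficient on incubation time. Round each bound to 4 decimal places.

(0.1096, 0.2392)

df = n − 2 = 56 − 2 = 54.
t* = t_{0.025, 54} = 2.004879.
Margin = t* × SE = 2.004879 × 0.0323 = 0.064758.
CI: 0.1744 ± 0.064758 → (0.1096, 0.2392).
With 95% confidence, each one-unit increase in incubation time is associated with a change of between 0.1096 and 0.2392 log₁₀ CFU in bacterial colony count.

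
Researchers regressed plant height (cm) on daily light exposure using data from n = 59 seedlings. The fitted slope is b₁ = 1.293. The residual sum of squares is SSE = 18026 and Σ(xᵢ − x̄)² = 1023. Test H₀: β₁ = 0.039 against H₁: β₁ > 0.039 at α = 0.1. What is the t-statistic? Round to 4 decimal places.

MSE = SSE/(n − 2) = 18026/57 = 316.246.
SE(b₁) = √(MSE/Sₓₓ) = √(316.246/1023) = 0.556.
t = (1.293 − 0.039) / 0.556 = 2.2554.
df = n − 2 = 57.
One-sided p ≈ 0.0140, which is < 0.1, so reject H₀.
There is evidence that the true slope on daily light exposure exceeds 0.039 cm per unit.

t = 2.2554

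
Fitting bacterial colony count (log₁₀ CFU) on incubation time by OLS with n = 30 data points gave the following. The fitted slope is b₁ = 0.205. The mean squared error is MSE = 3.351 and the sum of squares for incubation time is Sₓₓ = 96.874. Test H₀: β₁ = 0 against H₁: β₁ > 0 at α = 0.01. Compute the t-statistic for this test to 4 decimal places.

SE(b₁) = √(MSE/Sₓₓ) = √(3.351/96.874) = 0.185987.
t = 0.205 / 0.185987 = 1.1022.
df = n − 2 = 28.
One-sided p ≈ 0.1399, which is ≥ 0.01, so fail to reject H₀.
The data do not give significant evidence that the true slope on incubation time is positive.

t = 1.1022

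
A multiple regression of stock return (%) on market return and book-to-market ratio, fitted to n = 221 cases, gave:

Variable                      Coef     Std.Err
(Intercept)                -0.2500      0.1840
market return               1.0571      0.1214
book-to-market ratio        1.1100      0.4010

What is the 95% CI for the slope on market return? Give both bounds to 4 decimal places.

Read off: b = 1.0571, SE = 0.1214 for market return.
df = n − k − 1 = 221 − 2 − 1 = 218.
t* = t_{0.025, 218} = 1.970906.
Margin = t* × SE = 1.970906 × 0.1214 = 0.239268.
CI: 1.0571 ± 0.239268 → (0.8178, 1.2964).

(0.8178, 1.2964)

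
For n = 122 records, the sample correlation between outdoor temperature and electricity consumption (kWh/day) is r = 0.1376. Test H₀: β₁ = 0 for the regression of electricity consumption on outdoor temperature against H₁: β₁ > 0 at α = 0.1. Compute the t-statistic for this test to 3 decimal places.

t = r·√(n − 2)/√(1 − r²) = 0.1376·√120/√0.981066 = 1.522.
df = n − 2 = 120.
One-sided p ≈ 0.0653, which is < 0.1, so reject H₀.
There is evidence of a linear association between outdoor temperature and electricity consumption.

t = 1.522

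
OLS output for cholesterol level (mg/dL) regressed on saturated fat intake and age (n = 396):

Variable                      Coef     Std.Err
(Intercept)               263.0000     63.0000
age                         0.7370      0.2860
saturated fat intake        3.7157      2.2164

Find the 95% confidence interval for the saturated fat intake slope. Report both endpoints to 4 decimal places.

(-0.6418, 8.0732)

Read off: b = 3.7157, SE = 2.2164 for saturated fat intake.
df = n − k − 1 = 396 − 2 − 1 = 393.
t* = t_{0.025, 393} = 1.966019.
Margin = t* × SE = 1.966019 × 2.2164 = 4.357484.
CI: 3.7157 ± 4.357484 → (-0.6418, 8.0732).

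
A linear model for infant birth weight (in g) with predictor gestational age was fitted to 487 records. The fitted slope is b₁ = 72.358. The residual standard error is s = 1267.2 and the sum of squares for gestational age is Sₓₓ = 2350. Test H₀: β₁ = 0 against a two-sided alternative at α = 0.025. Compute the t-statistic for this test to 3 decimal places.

SE(b₁) = s/√Sₓₓ = 1267.2/√2350 = 26.1403.
t = 72.358 / 26.1403 = 2.768.
df = n − 2 = 485.
Two-sided p ≈ 0.0059, which is < 0.025, so reject H₀.
There is evidence that gestational age is associated with infant birth weight.

t = 2.768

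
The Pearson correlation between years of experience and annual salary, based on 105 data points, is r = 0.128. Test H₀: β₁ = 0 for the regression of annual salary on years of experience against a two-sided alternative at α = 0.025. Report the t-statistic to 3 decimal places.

t = r·√(n − 2)/√(1 − r²) = 0.128·√103/√0.983616 = 1.310.
df = n − 2 = 103.
Two-sided p ≈ 0.1932, which is ≥ 0.025, so fail to reject H₀.
The data do not give significant evidence of a linear association between years of experience and annual salary.

t = 1.310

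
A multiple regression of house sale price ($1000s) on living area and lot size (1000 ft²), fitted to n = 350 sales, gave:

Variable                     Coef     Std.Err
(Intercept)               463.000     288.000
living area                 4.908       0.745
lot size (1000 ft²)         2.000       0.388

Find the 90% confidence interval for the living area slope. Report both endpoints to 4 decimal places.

Read off: b = 4.908, SE = 0.745 for living area.
df = n − k − 1 = 350 − 2 − 1 = 347.
t* = t_{0.05, 347} = 1.649257.
Margin = t* × SE = 1.649257 × 0.745 = 1.228696.
CI: 4.908 ± 1.228696 → (3.6793, 6.1367).

(3.6793, 6.1367)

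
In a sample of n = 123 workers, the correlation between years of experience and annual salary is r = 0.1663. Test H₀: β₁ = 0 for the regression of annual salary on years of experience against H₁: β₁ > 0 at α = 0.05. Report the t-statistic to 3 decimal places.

t = r·√(n − 2)/√(1 − r²) = 0.1663·√121/√0.972344 = 1.855.
df = n − 2 = 121.
One-sided p ≈ 0.0330, which is < 0.05, so reject H₀.
There is evidence of a linear association between years of experience and annual salary.

t = 1.855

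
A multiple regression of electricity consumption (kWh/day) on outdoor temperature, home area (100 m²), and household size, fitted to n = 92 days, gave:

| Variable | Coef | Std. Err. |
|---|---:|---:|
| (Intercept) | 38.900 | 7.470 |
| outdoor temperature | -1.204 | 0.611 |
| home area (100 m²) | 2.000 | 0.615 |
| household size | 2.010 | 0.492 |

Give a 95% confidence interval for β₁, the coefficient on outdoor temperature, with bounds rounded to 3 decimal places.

(-2.418, 0.010)

Read off: b = -1.204, SE = 0.611 for outdoor temperature.
df = n − k − 1 = 92 − 3 − 1 = 88.
t* = t_{0.025, 88} = 1.98729.
Margin = t* × SE = 1.98729 × 0.611 = 1.21423.
CI: -1.204 ± 1.21423 → (-2.418, 0.010).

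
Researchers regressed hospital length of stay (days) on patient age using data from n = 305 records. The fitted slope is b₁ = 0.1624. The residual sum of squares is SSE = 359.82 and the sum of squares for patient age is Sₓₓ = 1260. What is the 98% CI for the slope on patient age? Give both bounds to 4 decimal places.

(0.0906, 0.2342)

MSE = SSE/(n − 2) = 359.82/303 = 1.18752.
SE(b₁) = √(MSE/Sₓₓ) = √(1.18752/1260) = 0.0306998.
df = n − 2 = 303.
t* = t_{0.01, 303} = 2.338718.
Margin = t* × SE = 2.338718 × 0.0306998 = 0.071798.
CI: 0.1624 ± 0.071798 → (0.0906, 0.2342).
With 98% confidence, each one-unit increase in patient age is associated with a change of between 0.0906 and 0.2342 days in hospital length of stay.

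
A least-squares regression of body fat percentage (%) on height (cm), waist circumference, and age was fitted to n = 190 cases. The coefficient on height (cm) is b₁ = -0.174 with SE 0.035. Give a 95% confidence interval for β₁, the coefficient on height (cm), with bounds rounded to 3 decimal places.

df = n − k − 1 = 190 − 3 − 1 = 186.
t* = t_{0.025, 186} = 1.9728.
Margin = t* × SE = 1.9728 × 0.035 = 0.06905.
CI: -0.174 ± 0.06905 → (-0.243, -0.105).
With 95% confidence, each one-unit increase in height (cm) is associated with a change of between -0.243 and -0.105 % in body fat percentage, holding the other predictors fixed.

(-0.243, -0.105)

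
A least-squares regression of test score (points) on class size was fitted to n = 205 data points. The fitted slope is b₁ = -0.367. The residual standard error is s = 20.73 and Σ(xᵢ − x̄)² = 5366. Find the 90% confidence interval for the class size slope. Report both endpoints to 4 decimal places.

(-0.8346, 0.1006)

SE(b₁) = s/√Sₓₓ = 20.73/√5366 = 0.282992.
df = n − 2 = 203.
t* = t_{0.05, 203} = 1.652394.
Margin = t* × SE = 1.652394 × 0.282992 = 0.467614.
CI: -0.367 ± 0.467614 → (-0.8346, 0.1006).
With 90% confidence, each one-unit increase in class size is associated with a change of between -0.8346 and 0.1006 points in test score.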